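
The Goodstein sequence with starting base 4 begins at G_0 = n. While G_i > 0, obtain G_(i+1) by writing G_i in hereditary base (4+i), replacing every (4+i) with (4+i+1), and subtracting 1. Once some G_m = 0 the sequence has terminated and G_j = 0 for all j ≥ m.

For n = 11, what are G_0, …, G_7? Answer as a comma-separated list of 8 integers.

11, 12, 13, 14, 15, 15, 15, 15

i=0: 11 = 2·4 + 3 (b=4); 4→5: 2·5 + 3 = 13; 13−1 = 12
i=1: 12 = 2·5 + 2 (b=5); 5→6: 2·6 + 2 = 14; 14−1 = 13
i=2: 13 = 2·6 + 1 (b=6); 6→7: 2·7 + 1 = 15; 15−1 = 14
i=3: 14 = 2·7 (b=7); 7→8: 2·8 = 16; 16−1 = 15
i=4: 15 = 8 + 7 (b=8); 8→9: 9 + 7 = 16; 16−1 = 15
i=5: 15 = 9 + 6 (b=9); 9→10: 10 + 6 = 16; 16−1 = 15
i=6: 15 = 10 + 5 (b=10); 10→11: 11 + 5 = 16; 16−1 = 15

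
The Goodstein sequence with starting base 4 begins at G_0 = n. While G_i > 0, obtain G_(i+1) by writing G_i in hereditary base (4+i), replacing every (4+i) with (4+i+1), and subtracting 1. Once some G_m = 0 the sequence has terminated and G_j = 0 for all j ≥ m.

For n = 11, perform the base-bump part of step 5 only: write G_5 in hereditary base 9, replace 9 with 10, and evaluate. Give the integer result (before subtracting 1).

16

G_0 = 11. HB_4(11) = 2·4 + 3. Bump = 13. G_1 = 12.
G_1 = 12. HB_5(12) = 2·5 + 2. Bump = 14. G_2 = 13.
G_2 = 13. HB_6(13) = 2·6 + 1. Bump = 15. G_3 = 14.
G_3 = 14. HB_7(14) = 2·7. Bump = 16. G_4 = 15.
G_4 = 15. HB_8(15) = 8 + 7. Bump = 16. G_5 = 15.
G_5 = 15. HB_9(15) = 9 + 6. Bump = 16. G_6 = 15.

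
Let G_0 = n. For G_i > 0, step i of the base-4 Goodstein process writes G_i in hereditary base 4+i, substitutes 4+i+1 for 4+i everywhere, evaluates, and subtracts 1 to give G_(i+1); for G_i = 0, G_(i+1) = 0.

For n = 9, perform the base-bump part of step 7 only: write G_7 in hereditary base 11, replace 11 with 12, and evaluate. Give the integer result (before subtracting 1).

i=0: 9 = 2·4 + 1 (b=4); 4→5: 2·5 + 1 = 11; 11−1 = 10
i=1: 10 = 2·5 (b=5); 5→6: 2·6 = 12; 12−1 = 11
i=2: 11 = 6 + 5 (b=6); 6→7: 7 + 5 = 12; 12−1 = 11
i=3: 11 = 7 + 4 (b=7); 7→8: 8 + 4 = 12; 12−1 = 11
i=4: 11 = 8 + 3 (b=8); 8→9: 9 + 3 = 12; 12−1 = 11
i=5: 11 = 9 + 2 (b=9); 9→10: 10 + 2 = 12; 12−1 = 11
i=6: 11 = 10 + 1 (b=10); 10→11: 11 + 1 = 12; 12−1 = 11
i=7: 11 = 11 (b=11); 11→12: 12 = 12; 12−1 = 11

12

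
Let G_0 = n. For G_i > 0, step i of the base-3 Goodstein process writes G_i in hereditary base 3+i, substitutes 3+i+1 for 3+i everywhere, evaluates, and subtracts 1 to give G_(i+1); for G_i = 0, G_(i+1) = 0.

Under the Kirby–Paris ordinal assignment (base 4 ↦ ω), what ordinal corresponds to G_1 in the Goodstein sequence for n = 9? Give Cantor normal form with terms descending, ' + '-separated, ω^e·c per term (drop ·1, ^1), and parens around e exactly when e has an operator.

G_0 = 9. HB_3(9) = 3^2. Bump = 16. G_1 = 15.
G_1 = 15. HB_4(15) = 3·4 + 3. Bump = 18. G_2 = 17.

ω·3 + 3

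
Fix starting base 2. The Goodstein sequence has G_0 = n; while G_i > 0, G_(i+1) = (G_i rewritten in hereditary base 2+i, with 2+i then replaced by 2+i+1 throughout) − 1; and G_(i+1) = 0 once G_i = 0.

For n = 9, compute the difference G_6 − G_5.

47861573

[0] 9 ≡ 2^(2 + 1) + 1 (base 2). Lift 3: 82. −1: 81.
[1] 81 ≡ 3^(3 + 1) (base 3). Lift 4: 1024. −1: 1023.
[2] 1023 ≡ 3·4^4 + 3·4^3 + 3·4^2 + 3·4 + 3 (base 4). Lift 5: 9843. −1: 9842.
[3] 9842 ≡ 3·5^5 + 3·5^3 + 3·5^2 + 3·5 + 2 (base 5). Lift 6: 140744. −1: 140743.
[4] 140743 ≡ 3·6^6 + 3·6^3 + 3·6^2 + 3·6 + 1 (base 6). Lift 7: 2471827. −1: 2471826.
[5] 2471826 ≡ 3·7^7 + 3·7^3 + 3·7^2 + 3·7 (base 7). Lift 8: 50333400. −1: 50333399.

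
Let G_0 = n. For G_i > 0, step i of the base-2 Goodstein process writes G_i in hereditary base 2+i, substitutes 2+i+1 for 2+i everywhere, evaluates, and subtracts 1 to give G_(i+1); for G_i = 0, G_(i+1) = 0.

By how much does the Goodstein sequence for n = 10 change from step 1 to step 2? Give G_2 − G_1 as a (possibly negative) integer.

942

G_0=10  [base 2] 2^(2 + 1) + 2  →[2↦3]→  3^(3 + 1) + 3 = 84  −1 ⇒ G_1=83
G_1=83  [base 3] 3^(3 + 1) + 2  →[3↦4]→  4^(4 + 1) + 2 = 1026  −1 ⇒ G_2=1025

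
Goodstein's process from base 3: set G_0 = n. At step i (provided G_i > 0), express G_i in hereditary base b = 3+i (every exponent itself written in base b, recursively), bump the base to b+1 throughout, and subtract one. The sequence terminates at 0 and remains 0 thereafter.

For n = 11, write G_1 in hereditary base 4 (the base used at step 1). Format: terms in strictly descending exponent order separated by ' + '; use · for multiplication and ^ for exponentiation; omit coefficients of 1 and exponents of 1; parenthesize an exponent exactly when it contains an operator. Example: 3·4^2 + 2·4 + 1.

4^2 + 1

11 —HB3→ 3^2 + 2 —bump→ 4^2 + 2 = 18 —(−1)→ 17
17 —HB4→ 4^2 + 1 —bump→ 5^2 + 1 = 26 —(−1)→ 25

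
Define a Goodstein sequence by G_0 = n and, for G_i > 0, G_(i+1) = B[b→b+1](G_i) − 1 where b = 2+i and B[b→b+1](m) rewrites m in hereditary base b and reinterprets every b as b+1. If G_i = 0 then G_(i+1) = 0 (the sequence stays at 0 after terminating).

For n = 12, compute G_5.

12 —HB2→ 2^(2 + 1) + 2^2 —bump→ 3^(3 + 1) + 3^3 = 108 —(−1)→ 107
107 —HB3→ 3^(3 + 1) + 2·3^2 + 2·3 + 2 —bump→ 4^(4 + 1) + 2·4^2 + 2·4 + 2 = 1066 —(−1)→ 1065
1065 —HB4→ 4^(4 + 1) + 2·4^2 + 2·4 + 1 —bump→ 5^(5 + 1) + 2·5^2 + 2·5 + 1 = 15686 —(−1)→ 15685
15685 —HB5→ 5^(5 + 1) + 2·5^2 + 2·5 —bump→ 6^(6 + 1) + 2·6^2 + 2·6 = 280020 —(−1)→ 280019
280019 —HB6→ 6^(6 + 1) + 2·6^2 + 6 + 5 —bump→ 7^(7 + 1) + 2·7^2 + 7 + 5 = 5764911 —(−1)→ 5764910
5764910 —HB7→ 7^(7 + 1) + 2·7^2 + 7 + 4 —bump→ 8^(8 + 1) + 2·8^2 + 8 + 4 = 134217868 —(−1)→ 134217867

5764910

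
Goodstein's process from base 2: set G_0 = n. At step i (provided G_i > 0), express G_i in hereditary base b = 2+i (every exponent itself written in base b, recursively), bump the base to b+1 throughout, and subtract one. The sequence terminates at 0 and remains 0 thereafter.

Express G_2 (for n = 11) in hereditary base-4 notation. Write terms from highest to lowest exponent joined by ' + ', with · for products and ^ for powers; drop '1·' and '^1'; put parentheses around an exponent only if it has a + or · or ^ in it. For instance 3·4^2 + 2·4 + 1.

base 2: 11 = 2^(2 + 1) + 2 + 1; at 3: 3^(3 + 1) + 3 + 1 = 85; next = 84
base 3: 84 = 3^(3 + 1) + 3; at 4: 4^(4 + 1) + 4 = 1028; next = 1027
base 4: 1027 = 4^(4 + 1) + 3; at 5: 5^(5 + 1) + 3 = 15628; next = 15627

4^(4 + 1) + 3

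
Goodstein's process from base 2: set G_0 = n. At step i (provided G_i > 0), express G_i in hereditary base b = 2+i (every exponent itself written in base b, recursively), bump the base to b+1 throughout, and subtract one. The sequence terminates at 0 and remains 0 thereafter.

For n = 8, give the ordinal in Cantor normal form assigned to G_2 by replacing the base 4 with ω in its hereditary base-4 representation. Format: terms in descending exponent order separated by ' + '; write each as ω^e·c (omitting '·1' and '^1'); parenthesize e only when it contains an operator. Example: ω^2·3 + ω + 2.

ω^ω·2 + ω^2·2 + ω·2 + 1

8 —HB2→ 2^(2 + 1) —bump→ 3^(3 + 1) = 81 —(−1)→ 80
80 —HB3→ 2·3^3 + 2·3^2 + 2·3 + 2 —bump→ 2·4^4 + 2·4^2 + 2·4 + 2 = 554 —(−1)→ 553
553 —HB4→ 2·4^4 + 2·4^2 + 2·4 + 1 —bump→ 2·5^5 + 2·5^2 + 2·5 + 1 = 6311 —(−1)→ 6310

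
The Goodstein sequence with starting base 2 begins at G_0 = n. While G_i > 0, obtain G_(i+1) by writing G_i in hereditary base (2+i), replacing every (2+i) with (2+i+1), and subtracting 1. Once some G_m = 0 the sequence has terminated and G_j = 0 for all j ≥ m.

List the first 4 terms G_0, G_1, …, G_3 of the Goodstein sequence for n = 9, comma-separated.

9 —HB2→ 2^(2 + 1) + 1 —bump→ 3^(3 + 1) + 1 = 82 —(−1)→ 81
81 —HB3→ 3^(3 + 1) —bump→ 4^(4 + 1) = 1024 —(−1)→ 1023
1023 —HB4→ 3·4^4 + 3·4^3 + 3·4^2 + 3·4 + 3 —bump→ 3·5^5 + 3·5^3 + 3·5^2 + 3·5 + 3 = 9843 —(−1)→ 9842

9, 81, 1023, 9842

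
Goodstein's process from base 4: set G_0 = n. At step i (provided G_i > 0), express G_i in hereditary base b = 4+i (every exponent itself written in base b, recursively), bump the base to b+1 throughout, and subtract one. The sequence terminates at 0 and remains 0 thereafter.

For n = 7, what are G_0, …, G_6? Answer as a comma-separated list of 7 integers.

7, 7, 7, 7, 7, 6, 5

7 —HB4→ 4 + 3 —bump→ 5 + 3 = 8 —(−1)→ 7
7 —HB5→ 5 + 2 —bump→ 6 + 2 = 8 —(−1)→ 7
7 —HB6→ 6 + 1 —bump→ 7 + 1 = 8 —(−1)→ 7
7 —HB7→ 7 —bump→ 8 = 8 —(−1)→ 7
7 —HB8→ 7 —bump→ 7 = 7 —(−1)→ 6
6 —HB9→ 6 —bump→ 6 = 6 —(−1)→ 5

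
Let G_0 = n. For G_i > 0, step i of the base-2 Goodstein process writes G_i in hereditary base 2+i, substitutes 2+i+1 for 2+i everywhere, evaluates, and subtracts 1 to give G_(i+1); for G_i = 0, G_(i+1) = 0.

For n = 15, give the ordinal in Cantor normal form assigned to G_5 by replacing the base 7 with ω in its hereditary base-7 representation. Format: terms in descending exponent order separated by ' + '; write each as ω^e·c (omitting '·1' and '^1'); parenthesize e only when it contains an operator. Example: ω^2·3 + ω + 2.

step 0: 15 = 2^(2 + 1) + 2^2 + 2 + 1; sub 3 for 2: 3^(3 + 1) + 3^3 + 3 + 1; = 112; G_1 = 112−1 = 111
step 1: 111 = 3^(3 + 1) + 3^3 + 3; sub 4 for 3: 4^(4 + 1) + 4^4 + 4; = 1284; G_2 = 1284−1 = 1283
step 2: 1283 = 4^(4 + 1) + 4^4 + 3; sub 5 for 4: 5^(5 + 1) + 5^5 + 3; = 18753; G_3 = 18753−1 = 18752
step 3: 18752 = 5^(5 + 1) + 5^5 + 2; sub 6 for 5: 6^(6 + 1) + 6^6 + 2; = 326594; G_4 = 326594−1 = 326593
step 4: 326593 = 6^(6 + 1) + 6^6 + 1; sub 7 for 6: 7^(7 + 1) + 7^7 + 1; = 6588345; G_5 = 6588345−1 = 6588344

ω^(ω + 1) + ω^ω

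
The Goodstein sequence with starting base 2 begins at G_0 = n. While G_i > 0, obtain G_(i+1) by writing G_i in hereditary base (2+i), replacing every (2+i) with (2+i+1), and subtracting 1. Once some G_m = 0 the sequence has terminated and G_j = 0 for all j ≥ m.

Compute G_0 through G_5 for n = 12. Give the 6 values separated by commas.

(0) 12|_2 = 2^(2 + 1) + 2^2 ↦ 3^(3 + 1) + 3^3|_3 = 108 ⇒ 107
(1) 107|_3 = 3^(3 + 1) + 2·3^2 + 2·3 + 2 ↦ 4^(4 + 1) + 2·4^2 + 2·4 + 2|_4 = 1066 ⇒ 1065
(2) 1065|_4 = 4^(4 + 1) + 2·4^2 + 2·4 + 1 ↦ 5^(5 + 1) + 2·5^2 + 2·5 + 1|_5 = 15686 ⇒ 15685
(3) 15685|_5 = 5^(5 + 1) + 2·5^2 + 2·5 ↦ 6^(6 + 1) + 2·6^2 + 2·6|_6 = 280020 ⇒ 280019
(4) 280019|_6 = 6^(6 + 1) + 2·6^2 + 6 + 5 ↦ 7^(7 + 1) + 2·7^2 + 7 + 5|_7 = 5764911 ⇒ 5764910

12, 107, 1065, 15685, 280019, 5764910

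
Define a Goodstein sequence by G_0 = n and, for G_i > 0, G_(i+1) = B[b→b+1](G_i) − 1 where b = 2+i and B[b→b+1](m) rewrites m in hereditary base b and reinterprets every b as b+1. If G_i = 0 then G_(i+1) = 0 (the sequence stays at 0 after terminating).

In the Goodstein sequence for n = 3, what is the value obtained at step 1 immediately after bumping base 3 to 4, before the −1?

4

G_0 = 3. HB_2(3) = 2 + 1. Bump = 4. G_1 = 3.
G_1 = 3. HB_3(3) = 3. Bump = 4. G_2 = 3.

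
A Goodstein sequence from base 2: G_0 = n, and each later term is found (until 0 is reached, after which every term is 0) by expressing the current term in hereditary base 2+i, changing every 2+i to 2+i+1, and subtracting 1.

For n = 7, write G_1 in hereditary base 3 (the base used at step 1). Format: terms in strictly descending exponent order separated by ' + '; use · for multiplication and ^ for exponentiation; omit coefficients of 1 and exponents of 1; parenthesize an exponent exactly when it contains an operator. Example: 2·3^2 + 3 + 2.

step 0: 7 = 2^2 + 2 + 1; sub 3 for 2: 3^3 + 3 + 1; = 31; G_1 = 31−1 = 30
step 1: 30 = 3^3 + 3; sub 4 for 3: 4^4 + 4; = 260; G_2 = 260−1 = 259

3^3 + 3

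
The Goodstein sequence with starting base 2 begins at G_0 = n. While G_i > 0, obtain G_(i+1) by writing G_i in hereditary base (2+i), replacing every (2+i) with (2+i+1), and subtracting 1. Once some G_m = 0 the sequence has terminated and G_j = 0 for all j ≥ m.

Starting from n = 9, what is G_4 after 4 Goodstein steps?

140743

[0] 9 ≡ 2^(2 + 1) + 1 (base 2). Lift 3: 82. −1: 81.
[1] 81 ≡ 3^(3 + 1) (base 3). Lift 4: 1024. −1: 1023.
[2] 1023 ≡ 3·4^4 + 3·4^3 + 3·4^2 + 3·4 + 3 (base 4). Lift 5: 9843. −1: 9842.
[3] 9842 ≡ 3·5^5 + 3·5^3 + 3·5^2 + 3·5 + 2 (base 5). Lift 6: 140744. −1: 140743.
[4] 140743 ≡ 3·6^6 + 3·6^3 + 3·6^2 + 3·6 + 1 (base 6). Lift 7: 2471827. −1: 2471826.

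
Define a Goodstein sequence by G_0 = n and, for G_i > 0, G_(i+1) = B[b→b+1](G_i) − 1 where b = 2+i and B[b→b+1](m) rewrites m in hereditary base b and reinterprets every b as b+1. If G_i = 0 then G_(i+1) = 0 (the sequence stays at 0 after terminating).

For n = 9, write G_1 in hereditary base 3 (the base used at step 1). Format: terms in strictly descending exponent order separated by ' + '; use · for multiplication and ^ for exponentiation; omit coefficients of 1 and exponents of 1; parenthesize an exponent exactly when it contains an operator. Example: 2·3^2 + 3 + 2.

step 0: 9 = 2^(2 + 1) + 1; sub 3 for 2: 3^(3 + 1) + 1; = 82; G_1 = 82−1 = 81
step 1: 81 = 3^(3 + 1); sub 4 for 3: 4^(4 + 1); = 1024; G_2 = 1024−1 = 1023

3^(3 + 1)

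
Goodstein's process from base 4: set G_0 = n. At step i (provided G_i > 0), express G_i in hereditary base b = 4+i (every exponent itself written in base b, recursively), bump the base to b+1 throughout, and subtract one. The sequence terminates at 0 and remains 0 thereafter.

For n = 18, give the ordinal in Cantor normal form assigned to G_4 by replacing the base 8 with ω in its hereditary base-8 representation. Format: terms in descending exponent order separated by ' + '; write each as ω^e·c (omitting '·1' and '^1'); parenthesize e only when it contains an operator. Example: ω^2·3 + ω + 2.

ω·6 + 5

i=0: 18 = 4^2 + 2 (b=4); 4→5: 5^2 + 2 = 27; 27−1 = 26
i=1: 26 = 5^2 + 1 (b=5); 5→6: 6^2 + 1 = 37; 37−1 = 36
i=2: 36 = 6^2 (b=6); 6→7: 7^2 = 49; 49−1 = 48
i=3: 48 = 6·7 + 6 (b=7); 7→8: 6·8 + 6 = 54; 54−1 = 53
i=4: 53 = 6·8 + 5 (b=8); 8→9: 6·9 + 5 = 59; 59−1 = 58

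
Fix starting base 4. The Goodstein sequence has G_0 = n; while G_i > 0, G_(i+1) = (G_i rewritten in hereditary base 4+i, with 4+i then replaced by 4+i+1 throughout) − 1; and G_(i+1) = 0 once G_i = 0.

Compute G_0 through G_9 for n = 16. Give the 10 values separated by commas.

(0) 16|_4 = 4^2 ↦ 5^2|_5 = 25 ⇒ 24
(1) 24|_5 = 4·5 + 4 ↦ 4·6 + 4|_6 = 28 ⇒ 27
(2) 27|_6 = 4·6 + 3 ↦ 4·7 + 3|_7 = 31 ⇒ 30
(3) 30|_7 = 4·7 + 2 ↦ 4·8 + 2|_8 = 34 ⇒ 33
(4) 33|_8 = 4·8 + 1 ↦ 4·9 + 1|_9 = 37 ⇒ 36
(5) 36|_9 = 4·9 ↦ 4·10|_10 = 40 ⇒ 39
(6) 39|_10 = 3·10 + 9 ↦ 3·11 + 9|_11 = 42 ⇒ 41
(7) 41|_11 = 3·11 + 8 ↦ 3·12 + 8|_12 = 44 ⇒ 43
(8) 43|_12 = 3·12 + 7 ↦ 3·13 + 7|_13 = 46 ⇒ 45

16, 24, 27, 30, 33, 36, 39, 41, 43, 45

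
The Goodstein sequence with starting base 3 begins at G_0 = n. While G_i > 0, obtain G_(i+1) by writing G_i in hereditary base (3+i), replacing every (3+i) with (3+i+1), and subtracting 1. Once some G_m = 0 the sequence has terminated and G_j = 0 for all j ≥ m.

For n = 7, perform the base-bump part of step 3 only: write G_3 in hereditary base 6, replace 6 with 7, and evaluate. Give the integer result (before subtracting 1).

10

i=0: 7 = 2·3 + 1 (b=3); 3→4: 2·4 + 1 = 9; 9−1 = 8
i=1: 8 = 2·4 (b=4); 4→5: 2·5 = 10; 10−1 = 9
i=2: 9 = 5 + 4 (b=5); 5→6: 6 + 4 = 10; 10−1 = 9
i=3: 9 = 6 + 3 (b=6); 6→7: 7 + 3 = 10; 10−1 = 9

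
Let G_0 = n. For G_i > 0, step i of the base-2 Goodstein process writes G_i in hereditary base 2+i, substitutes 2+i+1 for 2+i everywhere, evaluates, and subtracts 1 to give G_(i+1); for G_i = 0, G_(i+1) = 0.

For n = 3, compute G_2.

3

[0] 3 ≡ 2 + 1 (base 2). Lift 3: 4. −1: 3.
[1] 3 ≡ 3 (base 3). Lift 4: 4. −1: 3.
[2] 3 ≡ 3 (base 4). Lift 5: 3. −1: 2.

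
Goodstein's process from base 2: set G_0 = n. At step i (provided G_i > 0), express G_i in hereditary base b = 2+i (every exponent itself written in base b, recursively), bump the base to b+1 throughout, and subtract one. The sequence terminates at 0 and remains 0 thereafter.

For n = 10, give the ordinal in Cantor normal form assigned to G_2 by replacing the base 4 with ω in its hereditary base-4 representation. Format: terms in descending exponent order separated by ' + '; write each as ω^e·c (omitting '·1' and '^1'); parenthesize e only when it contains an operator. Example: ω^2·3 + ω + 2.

ω^(ω + 1) + 1

[0] 10 ≡ 2^(2 + 1) + 2 (base 2). Lift 3: 84. −1: 83.
[1] 83 ≡ 3^(3 + 1) + 2 (base 3). Lift 4: 1026. −1: 1025.
[2] 1025 ≡ 4^(4 + 1) + 1 (base 4). Lift 5: 15626. −1: 15625.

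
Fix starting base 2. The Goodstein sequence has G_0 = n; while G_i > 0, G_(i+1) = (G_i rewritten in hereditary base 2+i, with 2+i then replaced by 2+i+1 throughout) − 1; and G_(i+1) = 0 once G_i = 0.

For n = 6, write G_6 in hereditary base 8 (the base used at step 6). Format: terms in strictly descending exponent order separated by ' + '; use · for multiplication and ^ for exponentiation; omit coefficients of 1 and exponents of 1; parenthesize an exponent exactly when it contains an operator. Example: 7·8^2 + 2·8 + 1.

base 2: 6 = 2^2 + 2; at 3: 3^3 + 3 = 30; next = 29
base 3: 29 = 3^3 + 2; at 4: 4^4 + 2 = 258; next = 257
base 4: 257 = 4^4 + 1; at 5: 5^5 + 1 = 3126; next = 3125
base 5: 3125 = 5^5; at 6: 6^6 = 46656; next = 46655
base 6: 46655 = 5·6^5 + 5·6^4 + 5·6^3 + 5·6^2 + 5·6 + 5; at 7: 5·7^5 + 5·7^4 + 5·7^3 + 5·7^2 + 5·7 + 5 = 98040; next = 98039
base 7: 98039 = 5·7^5 + 5·7^4 + 5·7^3 + 5·7^2 + 5·7 + 4; at 8: 5·8^5 + 5·8^4 + 5·8^3 + 5·8^2 + 5·8 + 4 = 187244; next = 187243
base 8: 187243 = 5·8^5 + 5·8^4 + 5·8^3 + 5·8^2 + 5·8 + 3; at 9: 5·9^5 + 5·9^4 + 5·9^3 + 5·9^2 + 5·9 + 3 = 332148; next = 332147

5·8^5 + 5·8^4 + 5·8^3 + 5·8^2 + 5·8 + 3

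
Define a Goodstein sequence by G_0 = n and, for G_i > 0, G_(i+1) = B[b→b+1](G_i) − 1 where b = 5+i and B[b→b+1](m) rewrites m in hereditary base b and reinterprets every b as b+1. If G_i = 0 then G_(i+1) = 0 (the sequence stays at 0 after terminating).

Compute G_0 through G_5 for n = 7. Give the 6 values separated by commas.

G_0=7  [base 5] 5 + 2  →[5↦6]→  6 + 2 = 8  −1 ⇒ G_1=7
G_1=7  [base 6] 6 + 1  →[6↦7]→  7 + 1 = 8  −1 ⇒ G_2=7
G_2=7  [base 7] 7  →[7↦8]→  8 = 8  −1 ⇒ G_3=7
G_3=7  [base 8] 7  →[8↦9]→  7 = 7  −1 ⇒ G_4=6
G_4=6  [base 9] 6  →[9↦10]→  6 = 6  −1 ⇒ G_5=5

7, 7, 7, 7, 6, 5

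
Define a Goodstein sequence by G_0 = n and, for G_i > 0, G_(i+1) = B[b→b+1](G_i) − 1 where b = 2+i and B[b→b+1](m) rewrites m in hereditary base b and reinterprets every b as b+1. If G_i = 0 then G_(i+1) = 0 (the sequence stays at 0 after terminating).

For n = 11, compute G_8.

70077777775

i=0: 11 = 2^(2 + 1) + 2 + 1 (b=2); 2→3: 3^(3 + 1) + 3 + 1 = 85; 85−1 = 84
i=1: 84 = 3^(3 + 1) + 3 (b=3); 3→4: 4^(4 + 1) + 4 = 1028; 1028−1 = 1027
i=2: 1027 = 4^(4 + 1) + 3 (b=4); 4→5: 5^(5 + 1) + 3 = 15628; 15628−1 = 15627
i=3: 15627 = 5^(5 + 1) + 2 (b=5); 5→6: 6^(6 + 1) + 2 = 279938; 279938−1 = 279937
i=4: 279937 = 6^(6 + 1) + 1 (b=6); 6→7: 7^(7 + 1) + 1 = 5764802; 5764802−1 = 5764801
i=5: 5764801 = 7^(7 + 1) (b=7); 7→8: 8^(8 + 1) = 134217728; 134217728−1 = 134217727
i=6: 134217727 = 7·8^8 + 7·8^7 + 7·8^6 + 7·8^5 + 7·8^4 + 7·8^3 + 7·8^2 + 7·8 + 7 (b=8); 8→9: 7·9^9 + 7·9^7 + 7·9^6 + 7·9^5 + 7·9^4 + 7·9^3 + 7·9^2 + 7·9 + 7 = 2749609303; 2749609303−1 = 2749609302
i=7: 2749609302 = 7·9^9 + 7·9^7 + 7·9^6 + 7·9^5 + 7·9^4 + 7·9^3 + 7·9^2 + 7·9 + 6 (b=9); 9→10: 7·10^10 + 7·10^7 + 7·10^6 + 7·10^5 + 7·10^4 + 7·10^3 + 7·10^2 + 7·10 + 6 = 70077777776; 70077777776−1 = 70077777775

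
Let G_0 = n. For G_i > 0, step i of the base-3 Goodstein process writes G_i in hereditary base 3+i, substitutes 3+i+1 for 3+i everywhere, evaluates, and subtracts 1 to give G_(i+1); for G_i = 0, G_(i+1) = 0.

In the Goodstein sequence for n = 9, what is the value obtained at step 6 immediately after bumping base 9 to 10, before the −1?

26

G_0 = 9. HB_3(9) = 3^2. Bump = 16. G_1 = 15.
G_1 = 15. HB_4(15) = 3·4 + 3. Bump = 18. G_2 = 17.
G_2 = 17. HB_5(17) = 3·5 + 2. Bump = 20. G_3 = 19.
G_3 = 19. HB_6(19) = 3·6 + 1. Bump = 22. G_4 = 21.
G_4 = 21. HB_7(21) = 3·7. Bump = 24. G_5 = 23.
G_5 = 23. HB_8(23) = 2·8 + 7. Bump = 25. G_6 = 24.
G_6 = 24. HB_9(24) = 2·9 + 6. Bump = 26. G_7 = 25.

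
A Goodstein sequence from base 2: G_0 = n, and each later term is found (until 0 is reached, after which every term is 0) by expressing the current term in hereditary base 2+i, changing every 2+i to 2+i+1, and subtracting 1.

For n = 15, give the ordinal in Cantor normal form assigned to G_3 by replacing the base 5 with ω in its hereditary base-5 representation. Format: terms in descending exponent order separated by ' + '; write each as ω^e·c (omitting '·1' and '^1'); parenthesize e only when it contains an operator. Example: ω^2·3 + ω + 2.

[0] 15 ≡ 2^(2 + 1) + 2^2 + 2 + 1 (base 2). Lift 3: 112. −1: 111.
[1] 111 ≡ 3^(3 + 1) + 3^3 + 3 (base 3). Lift 4: 1284. −1: 1283.
[2] 1283 ≡ 4^(4 + 1) + 4^4 + 3 (base 4). Lift 5: 18753. −1: 18752.
[3] 18752 ≡ 5^(5 + 1) + 5^5 + 2 (base 5). Lift 6: 326594. −1: 326593.

ω^(ω + 1) + ω^ω + 2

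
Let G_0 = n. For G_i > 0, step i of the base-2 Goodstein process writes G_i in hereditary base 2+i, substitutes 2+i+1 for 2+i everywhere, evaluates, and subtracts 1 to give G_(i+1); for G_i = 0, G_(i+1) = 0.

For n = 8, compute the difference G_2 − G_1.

base 2: 8 = 2^(2 + 1); at 3: 3^(3 + 1) = 81; next = 80
base 3: 80 = 2·3^3 + 2·3^2 + 2·3 + 2; at 4: 2·4^4 + 2·4^2 + 2·4 + 2 = 554; next = 553

473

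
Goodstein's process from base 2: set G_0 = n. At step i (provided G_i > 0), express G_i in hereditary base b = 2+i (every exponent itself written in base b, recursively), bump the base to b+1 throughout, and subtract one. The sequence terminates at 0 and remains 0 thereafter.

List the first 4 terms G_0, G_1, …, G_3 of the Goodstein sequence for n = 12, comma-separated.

12, 107, 1065, 15685

12 —HB2→ 2^(2 + 1) + 2^2 —bump→ 3^(3 + 1) + 3^3 = 108 —(−1)→ 107
107 —HB3→ 3^(3 + 1) + 2·3^2 + 2·3 + 2 —bump→ 4^(4 + 1) + 2·4^2 + 2·4 + 2 = 1066 —(−1)→ 1065
1065 —HB4→ 4^(4 + 1) + 2·4^2 + 2·4 + 1 —bump→ 5^(5 + 1) + 2·5^2 + 2·5 + 1 = 15686 —(−1)→ 15685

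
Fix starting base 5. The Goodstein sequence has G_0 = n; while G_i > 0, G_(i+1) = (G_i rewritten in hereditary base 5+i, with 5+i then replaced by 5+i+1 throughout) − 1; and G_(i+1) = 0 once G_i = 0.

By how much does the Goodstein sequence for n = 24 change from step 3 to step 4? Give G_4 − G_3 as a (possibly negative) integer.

3

base 5: 24 = 4·5 + 4; at 6: 4·6 + 4 = 28; next = 27
base 6: 27 = 4·6 + 3; at 7: 4·7 + 3 = 31; next = 30
base 7: 30 = 4·7 + 2; at 8: 4·8 + 2 = 34; next = 33
base 8: 33 = 4·8 + 1; at 9: 4·9 + 1 = 37; next = 36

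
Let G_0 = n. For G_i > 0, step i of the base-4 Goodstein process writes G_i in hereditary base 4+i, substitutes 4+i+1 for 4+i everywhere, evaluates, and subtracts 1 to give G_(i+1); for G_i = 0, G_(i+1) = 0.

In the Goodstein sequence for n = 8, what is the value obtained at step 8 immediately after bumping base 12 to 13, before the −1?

7

step 0: 8 = 2·4; sub 5 for 4: 2·5; = 10; G_1 = 10−1 = 9
step 1: 9 = 5 + 4; sub 6 for 5: 6 + 4; = 10; G_2 = 10−1 = 9
step 2: 9 = 6 + 3; sub 7 for 6: 7 + 3; = 10; G_3 = 10−1 = 9
step 3: 9 = 7 + 2; sub 8 for 7: 8 + 2; = 10; G_4 = 10−1 = 9
step 4: 9 = 8 + 1; sub 9 for 8: 9 + 1; = 10; G_5 = 10−1 = 9
step 5: 9 = 9; sub 10 for 9: 10; = 10; G_6 = 10−1 = 9
step 6: 9 = 9; sub 11 for 10: 9; = 9; G_7 = 9−1 = 8
step 7: 8 = 8; sub 12 for 11: 8; = 8; G_8 = 8−1 = 7
step 8: 7 = 7; sub 13 for 12: 7; = 7; G_9 = 7−1 = 6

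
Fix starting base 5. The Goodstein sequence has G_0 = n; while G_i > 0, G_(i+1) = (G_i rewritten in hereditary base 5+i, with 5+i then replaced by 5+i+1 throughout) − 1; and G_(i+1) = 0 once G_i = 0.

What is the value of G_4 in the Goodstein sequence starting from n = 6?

4

i=0: 6 = 5 + 1 (b=5); 5→6: 6 + 1 = 7; 7−1 = 6
i=1: 6 = 6 (b=6); 6→7: 7 = 7; 7−1 = 6
i=2: 6 = 6 (b=7); 7→8: 6 = 6; 6−1 = 5
i=3: 5 = 5 (b=8); 8→9: 5 = 5; 5−1 = 4
i=4: 4 = 4 (b=9); 9→10: 4 = 4; 4−1 = 3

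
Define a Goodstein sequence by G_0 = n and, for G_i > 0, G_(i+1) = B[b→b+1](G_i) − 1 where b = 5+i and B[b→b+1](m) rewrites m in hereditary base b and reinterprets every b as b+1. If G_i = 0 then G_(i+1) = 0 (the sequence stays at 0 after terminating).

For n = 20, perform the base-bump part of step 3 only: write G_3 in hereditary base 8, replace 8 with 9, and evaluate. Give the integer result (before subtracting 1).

30

G_0 = 20. HB_5(20) = 4·5. Bump = 24. G_1 = 23.
G_1 = 23. HB_6(23) = 3·6 + 5. Bump = 26. G_2 = 25.
G_2 = 25. HB_7(25) = 3·7 + 4. Bump = 28. G_3 = 27.
G_3 = 27. HB_8(27) = 3·8 + 3. Bump = 30. G_4 = 29.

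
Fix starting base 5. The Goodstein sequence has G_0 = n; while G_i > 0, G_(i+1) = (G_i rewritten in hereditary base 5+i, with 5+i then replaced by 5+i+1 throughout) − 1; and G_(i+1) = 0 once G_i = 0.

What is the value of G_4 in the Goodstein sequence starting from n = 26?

(0) 26|_5 = 5^2 + 1 ↦ 6^2 + 1|_6 = 37 ⇒ 36
(1) 36|_6 = 6^2 ↦ 7^2|_7 = 49 ⇒ 48
(2) 48|_7 = 6·7 + 6 ↦ 6·8 + 6|_8 = 54 ⇒ 53
(3) 53|_8 = 6·8 + 5 ↦ 6·9 + 5|_9 = 59 ⇒ 58
(4) 58|_9 = 6·9 + 4 ↦ 6·10 + 4|_10 = 64 ⇒ 63

58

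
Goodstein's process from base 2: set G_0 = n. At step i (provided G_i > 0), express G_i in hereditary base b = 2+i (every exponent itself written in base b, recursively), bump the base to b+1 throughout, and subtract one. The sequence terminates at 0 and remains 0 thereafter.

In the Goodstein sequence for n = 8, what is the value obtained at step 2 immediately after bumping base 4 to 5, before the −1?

i=0: 8 = 2^(2 + 1) (b=2); 2→3: 3^(3 + 1) = 81; 81−1 = 80
i=1: 80 = 2·3^3 + 2·3^2 + 2·3 + 2 (b=3); 3→4: 2·4^4 + 2·4^2 + 2·4 + 2 = 554; 554−1 = 553
i=2: 553 = 2·4^4 + 2·4^2 + 2·4 + 1 (b=4); 4→5: 2·5^5 + 2·5^2 + 2·5 + 1 = 6311; 6311−1 = 6310

6311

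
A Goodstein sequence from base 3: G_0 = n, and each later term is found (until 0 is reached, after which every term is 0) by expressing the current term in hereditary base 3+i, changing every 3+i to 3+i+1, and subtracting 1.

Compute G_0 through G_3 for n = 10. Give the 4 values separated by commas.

base 3: 10 = 3^2 + 1; at 4: 4^2 + 1 = 17; next = 16
base 4: 16 = 4^2; at 5: 5^2 = 25; next = 24
base 5: 24 = 4·5 + 4; at 6: 4·6 + 4 = 28; next = 27

10, 16, 24, 27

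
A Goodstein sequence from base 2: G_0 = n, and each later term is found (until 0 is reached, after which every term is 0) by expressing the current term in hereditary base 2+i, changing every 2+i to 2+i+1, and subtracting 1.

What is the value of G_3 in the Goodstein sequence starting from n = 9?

i=0: 9 = 2^(2 + 1) + 1 (b=2); 2→3: 3^(3 + 1) + 1 = 82; 82−1 = 81
i=1: 81 = 3^(3 + 1) (b=3); 3→4: 4^(4 + 1) = 1024; 1024−1 = 1023
i=2: 1023 = 3·4^4 + 3·4^3 + 3·4^2 + 3·4 + 3 (b=4); 4→5: 3·5^5 + 3·5^3 + 3·5^2 + 3·5 + 3 = 9843; 9843−1 = 9842
i=3: 9842 = 3·5^5 + 3·5^3 + 3·5^2 + 3·5 + 2 (b=5); 5→6: 3·6^6 + 3·6^3 + 3·6^2 + 3·6 + 2 = 140744; 140744−1 = 140743

9842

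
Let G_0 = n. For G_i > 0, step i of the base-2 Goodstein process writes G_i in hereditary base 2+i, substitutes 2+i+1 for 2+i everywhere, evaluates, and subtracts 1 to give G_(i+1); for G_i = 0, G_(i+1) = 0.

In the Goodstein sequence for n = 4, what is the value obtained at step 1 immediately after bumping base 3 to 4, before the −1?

42

(0) 4|_2 = 2^2 ↦ 3^3|_3 = 27 ⇒ 26
(1) 26|_3 = 2·3^2 + 2·3 + 2 ↦ 2·4^2 + 2·4 + 2|_4 = 42 ⇒ 41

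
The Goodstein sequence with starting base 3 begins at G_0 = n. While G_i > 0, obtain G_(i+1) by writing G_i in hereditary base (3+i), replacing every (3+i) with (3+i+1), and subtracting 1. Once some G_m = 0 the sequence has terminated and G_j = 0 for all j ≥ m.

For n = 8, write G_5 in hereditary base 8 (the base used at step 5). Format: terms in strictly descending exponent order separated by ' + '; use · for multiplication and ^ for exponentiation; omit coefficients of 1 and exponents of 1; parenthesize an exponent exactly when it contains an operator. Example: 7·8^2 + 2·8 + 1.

(0) 8|_3 = 2·3 + 2 ↦ 2·4 + 2|_4 = 10 ⇒ 9
(1) 9|_4 = 2·4 + 1 ↦ 2·5 + 1|_5 = 11 ⇒ 10
(2) 10|_5 = 2·5 ↦ 2·6|_6 = 12 ⇒ 11
(3) 11|_6 = 6 + 5 ↦ 7 + 5|_7 = 12 ⇒ 11
(4) 11|_7 = 7 + 4 ↦ 8 + 4|_8 = 12 ⇒ 11
(5) 11|_8 = 8 + 3 ↦ 9 + 3|_9 = 12 ⇒ 11

8 + 3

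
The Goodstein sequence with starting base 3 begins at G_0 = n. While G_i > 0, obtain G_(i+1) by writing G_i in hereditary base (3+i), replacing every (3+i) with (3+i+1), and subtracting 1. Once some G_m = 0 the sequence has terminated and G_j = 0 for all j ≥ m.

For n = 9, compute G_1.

step 0: 9 = 3^2; sub 4 for 3: 4^2; = 16; G_1 = 16−1 = 15
step 1: 15 = 3·4 + 3; sub 5 for 4: 3·5 + 3; = 18; G_2 = 18−1 = 17

15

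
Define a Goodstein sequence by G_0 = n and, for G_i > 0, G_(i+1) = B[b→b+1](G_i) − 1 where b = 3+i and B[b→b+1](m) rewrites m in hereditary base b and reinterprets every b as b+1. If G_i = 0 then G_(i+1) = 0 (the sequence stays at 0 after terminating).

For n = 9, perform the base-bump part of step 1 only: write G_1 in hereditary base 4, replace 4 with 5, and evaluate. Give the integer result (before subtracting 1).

18

9 —HB3→ 3^2 —bump→ 4^2 = 16 —(−1)→ 15
15 —HB4→ 3·4 + 3 —bump→ 3·5 + 3 = 18 —(−1)→ 17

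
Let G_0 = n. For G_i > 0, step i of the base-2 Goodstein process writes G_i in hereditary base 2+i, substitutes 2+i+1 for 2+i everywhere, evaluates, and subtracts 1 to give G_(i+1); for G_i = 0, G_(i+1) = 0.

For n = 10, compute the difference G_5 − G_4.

3935819

(0) 10|_2 = 2^(2 + 1) + 2 ↦ 3^(3 + 1) + 3|_3 = 84 ⇒ 83
(1) 83|_3 = 3^(3 + 1) + 2 ↦ 4^(4 + 1) + 2|_4 = 1026 ⇒ 1025
(2) 1025|_4 = 4^(4 + 1) + 1 ↦ 5^(5 + 1) + 1|_5 = 15626 ⇒ 15625
(3) 15625|_5 = 5^(5 + 1) ↦ 6^(6 + 1)|_6 = 279936 ⇒ 279935
(4) 279935|_6 = 5·6^6 + 5·6^5 + 5·6^4 + 5·6^3 + 5·6^2 + 5·6 + 5 ↦ 5·7^7 + 5·7^5 + 5·7^4 + 5·7^3 + 5·7^2 + 5·7 + 5|_7 = 4215755 ⇒ 4215754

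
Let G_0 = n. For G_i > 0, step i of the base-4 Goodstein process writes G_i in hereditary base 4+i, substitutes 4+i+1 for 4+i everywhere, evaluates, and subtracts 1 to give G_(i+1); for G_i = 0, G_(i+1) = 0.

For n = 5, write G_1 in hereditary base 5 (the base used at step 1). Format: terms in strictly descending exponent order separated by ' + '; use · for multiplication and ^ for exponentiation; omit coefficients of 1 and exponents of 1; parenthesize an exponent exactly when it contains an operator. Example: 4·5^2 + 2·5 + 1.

5

(0) 5|_4 = 4 + 1 ↦ 5 + 1|_5 = 6 ⇒ 5
(1) 5|_5 = 5 ↦ 6|_6 = 6 ⇒ 5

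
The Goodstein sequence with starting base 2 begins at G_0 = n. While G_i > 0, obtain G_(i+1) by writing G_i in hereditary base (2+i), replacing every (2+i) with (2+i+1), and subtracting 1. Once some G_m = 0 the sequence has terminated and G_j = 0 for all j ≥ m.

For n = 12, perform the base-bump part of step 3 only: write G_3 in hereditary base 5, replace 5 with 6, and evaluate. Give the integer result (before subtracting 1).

G_0=12  [base 2] 2^(2 + 1) + 2^2  →[2↦3]→  3^(3 + 1) + 3^3 = 108  −1 ⇒ G_1=107
G_1=107  [base 3] 3^(3 + 1) + 2·3^2 + 2·3 + 2  →[3↦4]→  4^(4 + 1) + 2·4^2 + 2·4 + 2 = 1066  −1 ⇒ G_2=1065
G_2=1065  [base 4] 4^(4 + 1) + 2·4^2 + 2·4 + 1  →[4↦5]→  5^(5 + 1) + 2·5^2 + 2·5 + 1 = 15686  −1 ⇒ G_3=15685
G_3=15685  [base 5] 5^(5 + 1) + 2·5^2 + 2·5  →[5↦6]→  6^(6 + 1) + 2·6^2 + 2·6 = 280020  −1 ⇒ G_4=280019

280020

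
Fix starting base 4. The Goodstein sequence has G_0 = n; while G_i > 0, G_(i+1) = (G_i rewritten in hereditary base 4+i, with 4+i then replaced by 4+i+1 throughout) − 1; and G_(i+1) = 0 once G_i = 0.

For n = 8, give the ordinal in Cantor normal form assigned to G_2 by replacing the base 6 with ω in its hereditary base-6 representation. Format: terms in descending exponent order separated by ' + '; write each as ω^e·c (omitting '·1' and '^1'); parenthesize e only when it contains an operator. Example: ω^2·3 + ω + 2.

ω + 3

G_0 = 8. HB_4(8) = 2·4. Bump = 10. G_1 = 9.
G_1 = 9. HB_5(9) = 5 + 4. Bump = 10. G_2 = 9.
G_2 = 9. HB_6(9) = 6 + 3. Bump = 10. G_3 = 9.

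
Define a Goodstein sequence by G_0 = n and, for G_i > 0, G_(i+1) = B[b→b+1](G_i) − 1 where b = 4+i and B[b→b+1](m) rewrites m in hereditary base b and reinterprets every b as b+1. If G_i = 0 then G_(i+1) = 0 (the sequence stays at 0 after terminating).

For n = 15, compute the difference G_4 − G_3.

2

i=0: 15 = 3·4 + 3 (b=4); 4→5: 3·5 + 3 = 18; 18−1 = 17
i=1: 17 = 3·5 + 2 (b=5); 5→6: 3·6 + 2 = 20; 20−1 = 19
i=2: 19 = 3·6 + 1 (b=6); 6→7: 3·7 + 1 = 22; 22−1 = 21
i=3: 21 = 3·7 (b=7); 7→8: 3·8 = 24; 24−1 = 23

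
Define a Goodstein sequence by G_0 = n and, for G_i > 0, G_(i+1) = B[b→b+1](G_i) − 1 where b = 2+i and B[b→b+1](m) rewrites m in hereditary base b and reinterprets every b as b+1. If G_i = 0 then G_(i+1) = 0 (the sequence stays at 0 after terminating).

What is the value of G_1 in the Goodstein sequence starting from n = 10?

83

G_0 = 10. HB_2(10) = 2^(2 + 1) + 2. Bump = 84. G_1 = 83.
G_1 = 83. HB_3(83) = 3^(3 + 1) + 2. Bump = 1026. G_2 = 1025.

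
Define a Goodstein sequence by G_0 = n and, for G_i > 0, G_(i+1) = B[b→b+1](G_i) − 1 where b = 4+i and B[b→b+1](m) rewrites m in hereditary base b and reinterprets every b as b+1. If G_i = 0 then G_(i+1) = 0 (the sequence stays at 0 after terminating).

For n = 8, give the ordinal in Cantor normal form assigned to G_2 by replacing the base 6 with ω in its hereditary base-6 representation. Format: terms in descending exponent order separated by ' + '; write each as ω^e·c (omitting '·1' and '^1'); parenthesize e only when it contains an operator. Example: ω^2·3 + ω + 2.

ω + 3

8 —HB4→ 2·4 —bump→ 2·5 = 10 —(−1)→ 9
9 —HB5→ 5 + 4 —bump→ 6 + 4 = 10 —(−1)→ 9
9 —HB6→ 6 + 3 —bump→ 7 + 3 = 10 —(−1)→ 9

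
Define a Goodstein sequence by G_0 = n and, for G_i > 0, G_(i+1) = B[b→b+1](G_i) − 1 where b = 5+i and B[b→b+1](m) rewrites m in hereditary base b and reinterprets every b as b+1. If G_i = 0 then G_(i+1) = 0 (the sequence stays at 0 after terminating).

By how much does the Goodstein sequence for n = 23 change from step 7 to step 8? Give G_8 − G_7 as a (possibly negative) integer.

base 5: 23 = 4·5 + 3; at 6: 4·6 + 3 = 27; next = 26
base 6: 26 = 4·6 + 2; at 7: 4·7 + 2 = 30; next = 29
base 7: 29 = 4·7 + 1; at 8: 4·8 + 1 = 33; next = 32
base 8: 32 = 4·8; at 9: 4·9 = 36; next = 35
base 9: 35 = 3·9 + 8; at 10: 3·10 + 8 = 38; next = 37
base 10: 37 = 3·10 + 7; at 11: 3·11 + 7 = 40; next = 39
base 11: 39 = 3·11 + 6; at 12: 3·12 + 6 = 42; next = 41
base 12: 41 = 3·12 + 5; at 13: 3·13 + 5 = 44; next = 43

2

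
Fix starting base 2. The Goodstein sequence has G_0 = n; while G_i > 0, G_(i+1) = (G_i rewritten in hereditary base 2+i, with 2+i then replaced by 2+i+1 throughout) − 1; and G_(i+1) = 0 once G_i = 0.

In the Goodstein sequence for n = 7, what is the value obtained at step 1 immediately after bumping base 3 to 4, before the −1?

260

7 —HB2→ 2^2 + 2 + 1 —bump→ 3^3 + 3 + 1 = 31 —(−1)→ 30
30 —HB3→ 3^3 + 3 —bump→ 4^4 + 4 = 260 —(−1)→ 259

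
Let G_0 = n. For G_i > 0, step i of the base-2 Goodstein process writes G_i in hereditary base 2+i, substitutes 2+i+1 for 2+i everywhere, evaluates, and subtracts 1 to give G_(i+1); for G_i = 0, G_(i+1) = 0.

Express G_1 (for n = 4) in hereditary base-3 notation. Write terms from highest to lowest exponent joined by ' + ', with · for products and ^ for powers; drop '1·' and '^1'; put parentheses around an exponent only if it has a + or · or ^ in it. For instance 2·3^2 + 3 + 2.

2·3^2 + 2·3 + 2

[0] 4 ≡ 2^2 (base 2). Lift 3: 27. −1: 26.
[1] 26 ≡ 2·3^2 + 2·3 + 2 (base 3). Lift 4: 42. −1: 41.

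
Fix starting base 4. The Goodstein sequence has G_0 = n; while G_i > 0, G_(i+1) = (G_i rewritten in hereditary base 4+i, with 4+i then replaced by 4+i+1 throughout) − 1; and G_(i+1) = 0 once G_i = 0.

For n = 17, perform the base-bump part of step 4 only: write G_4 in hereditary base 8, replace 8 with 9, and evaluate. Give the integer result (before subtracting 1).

48

step 0: 17 = 4^2 + 1; sub 5 for 4: 5^2 + 1; = 26; G_1 = 26−1 = 25
step 1: 25 = 5^2; sub 6 for 5: 6^2; = 36; G_2 = 36−1 = 35
step 2: 35 = 5·6 + 5; sub 7 for 6: 5·7 + 5; = 40; G_3 = 40−1 = 39
step 3: 39 = 5·7 + 4; sub 8 for 7: 5·8 + 4; = 44; G_4 = 44−1 = 43
step 4: 43 = 5·8 + 3; sub 9 for 8: 5·9 + 3; = 48; G_5 = 48−1 = 47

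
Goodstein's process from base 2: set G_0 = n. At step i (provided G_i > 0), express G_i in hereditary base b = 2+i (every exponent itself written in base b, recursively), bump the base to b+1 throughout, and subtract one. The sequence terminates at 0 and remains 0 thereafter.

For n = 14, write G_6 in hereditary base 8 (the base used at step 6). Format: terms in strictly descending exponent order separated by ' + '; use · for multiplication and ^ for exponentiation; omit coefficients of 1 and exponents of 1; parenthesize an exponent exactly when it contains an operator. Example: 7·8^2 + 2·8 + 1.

8^(8 + 1) + 5·8^5 + 5·8^4 + 5·8^3 + 5·8^2 + 5·8 + 3

[0] 14 ≡ 2^(2 + 1) + 2^2 + 2 (base 2). Lift 3: 111. −1: 110.
[1] 110 ≡ 3^(3 + 1) + 3^3 + 2 (base 3). Lift 4: 1282. −1: 1281.
[2] 1281 ≡ 4^(4 + 1) + 4^4 + 1 (base 4). Lift 5: 18751. −1: 18750.
[3] 18750 ≡ 5^(5 + 1) + 5^5 (base 5). Lift 6: 326592. −1: 326591.
[4] 326591 ≡ 6^(6 + 1) + 5·6^5 + 5·6^4 + 5·6^3 + 5·6^2 + 5·6 + 5 (base 6). Lift 7: 5862841. −1: 5862840.
[5] 5862840 ≡ 7^(7 + 1) + 5·7^5 + 5·7^4 + 5·7^3 + 5·7^2 + 5·7 + 4 (base 7). Lift 8: 134404972. −1: 134404971.
[6] 134404971 ≡ 8^(8 + 1) + 5·8^5 + 5·8^4 + 5·8^3 + 5·8^2 + 5·8 + 3 (base 8). Lift 9: 3487116549. −1: 3487116548.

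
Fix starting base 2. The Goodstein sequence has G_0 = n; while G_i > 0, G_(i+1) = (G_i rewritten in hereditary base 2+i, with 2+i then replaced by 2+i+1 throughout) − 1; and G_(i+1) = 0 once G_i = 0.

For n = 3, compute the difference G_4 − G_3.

-1

[0] 3 ≡ 2 + 1 (base 2). Lift 3: 4. −1: 3.
[1] 3 ≡ 3 (base 3). Lift 4: 4. −1: 3.
[2] 3 ≡ 3 (base 4). Lift 5: 3. −1: 2.
[3] 2 ≡ 2 (base 5). Lift 6: 2. −1: 1.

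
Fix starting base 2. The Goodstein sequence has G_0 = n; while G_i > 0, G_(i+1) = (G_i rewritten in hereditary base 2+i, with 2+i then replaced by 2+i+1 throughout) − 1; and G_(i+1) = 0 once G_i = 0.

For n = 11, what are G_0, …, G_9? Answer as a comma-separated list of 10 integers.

step 0: 11 = 2^(2 + 1) + 2 + 1; sub 3 for 2: 3^(3 + 1) + 3 + 1; = 85; G_1 = 85−1 = 84
step 1: 84 = 3^(3 + 1) + 3; sub 4 for 3: 4^(4 + 1) + 4; = 1028; G_2 = 1028−1 = 1027
step 2: 1027 = 4^(4 + 1) + 3; sub 5 for 4: 5^(5 + 1) + 3; = 15628; G_3 = 15628−1 = 15627
step 3: 15627 = 5^(5 + 1) + 2; sub 6 for 5: 6^(6 + 1) + 2; = 279938; G_4 = 279938−1 = 279937
step 4: 279937 = 6^(6 + 1) + 1; sub 7 for 6: 7^(7 + 1) + 1; = 5764802; G_5 = 5764802−1 = 5764801
step 5: 5764801 = 7^(7 + 1); sub 8 for 7: 8^(8 + 1); = 134217728; G_6 = 134217728−1 = 134217727
step 6: 134217727 = 7·8^8 + 7·8^7 + 7·8^6 + 7·8^5 + 7·8^4 + 7·8^3 + 7·8^2 + 7·8 + 7; sub 9 for 8: 7·9^9 + 7·9^7 + 7·9^6 + 7·9^5 + 7·9^4 + 7·9^3 + 7·9^2 + 7·9 + 7; = 2749609303; G_7 = 2749609303−1 = 2749609302
step 7: 2749609302 = 7·9^9 + 7·9^7 + 7·9^6 + 7·9^5 + 7·9^4 + 7·9^3 + 7·9^2 + 7·9 + 6; sub 10 for 9: 7·10^10 + 7·10^7 + 7·10^6 + 7·10^5 + 7·10^4 + 7·10^3 + 7·10^2 + 7·10 + 6; = 70077777776; G_8 = 70077777776−1 = 70077777775
step 8: 70077777775 = 7·10^10 + 7·10^7 + 7·10^6 + 7·10^5 + 7·10^4 + 7·10^3 + 7·10^2 + 7·10 + 5; sub 11 for 10: 7·11^11 + 7·11^7 + 7·11^6 + 7·11^5 + 7·11^4 + 7·11^3 + 7·11^2 + 7·11 + 5; = 1997331745491; G_9 = 1997331745491−1 = 1997331745490

11, 84, 1027, 15627, 279937, 5764801, 134217727, 2749609302, 70077777775, 1997331745490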